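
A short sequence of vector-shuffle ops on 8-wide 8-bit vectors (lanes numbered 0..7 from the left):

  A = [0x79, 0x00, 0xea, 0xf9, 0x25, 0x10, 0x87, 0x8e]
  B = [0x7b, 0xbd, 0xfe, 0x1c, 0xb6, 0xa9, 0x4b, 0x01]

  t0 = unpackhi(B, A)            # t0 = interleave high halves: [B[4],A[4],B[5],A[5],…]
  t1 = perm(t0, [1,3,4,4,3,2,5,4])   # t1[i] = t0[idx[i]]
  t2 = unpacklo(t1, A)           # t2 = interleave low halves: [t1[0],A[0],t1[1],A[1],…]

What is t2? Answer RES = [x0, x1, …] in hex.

RES = [0x25, 0x79, 0x10, 0x00, 0x4b, 0xea, 0x4b, 0xf9]

t0 = [0xb6, 0x25, 0xa9, 0x10, 0x4b, 0x87, 0x01, 0x8e]
t1 = [0x25, 0x10, 0x4b, 0x4b, 0x10, 0xa9, 0x87, 0x4b]
t2 = [0x25, 0x79, 0x10, 0x00, 0x4b, 0xea, 0x4b, 0xf9]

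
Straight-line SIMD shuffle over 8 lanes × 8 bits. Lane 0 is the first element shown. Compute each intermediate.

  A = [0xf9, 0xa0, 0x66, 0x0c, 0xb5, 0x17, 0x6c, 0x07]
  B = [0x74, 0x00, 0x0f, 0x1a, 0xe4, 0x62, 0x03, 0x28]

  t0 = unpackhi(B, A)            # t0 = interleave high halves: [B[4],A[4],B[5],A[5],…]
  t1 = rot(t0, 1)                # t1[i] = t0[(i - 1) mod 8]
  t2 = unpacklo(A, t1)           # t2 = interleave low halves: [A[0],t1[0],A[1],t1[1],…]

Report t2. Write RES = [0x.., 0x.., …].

t0 = [0xe4, 0xb5, 0x62, 0x17, 0x03, 0x6c, 0x28, 0x07]
t1 = [0x07, 0xe4, 0xb5, 0x62, 0x17, 0x03, 0x6c, 0x28]
t2 = [0xf9, 0x07, 0xa0, 0xe4, 0x66, 0xb5, 0x0c, 0x62]

RES = [ 0xf9  0x07  0xa0  0xe4  0x66  0xb5  0x0c  0x62 ]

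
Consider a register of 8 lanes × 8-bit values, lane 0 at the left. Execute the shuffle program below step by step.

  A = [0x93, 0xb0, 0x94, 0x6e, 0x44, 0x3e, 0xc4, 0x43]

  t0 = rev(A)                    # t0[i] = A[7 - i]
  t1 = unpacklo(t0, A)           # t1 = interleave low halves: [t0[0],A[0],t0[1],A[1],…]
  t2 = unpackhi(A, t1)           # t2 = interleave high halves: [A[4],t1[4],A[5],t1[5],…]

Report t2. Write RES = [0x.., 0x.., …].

  t0: 43 c4 3e 44 6e 94 b0 93
  t1: 43 93 c4 b0 3e 94 44 6e
  t2: 44 3e 3e 94 c4 44 43 6e

RES = [ 0x44  0x3e  0x3e  0x94  0xc4  0x44  0x43  0x6e ]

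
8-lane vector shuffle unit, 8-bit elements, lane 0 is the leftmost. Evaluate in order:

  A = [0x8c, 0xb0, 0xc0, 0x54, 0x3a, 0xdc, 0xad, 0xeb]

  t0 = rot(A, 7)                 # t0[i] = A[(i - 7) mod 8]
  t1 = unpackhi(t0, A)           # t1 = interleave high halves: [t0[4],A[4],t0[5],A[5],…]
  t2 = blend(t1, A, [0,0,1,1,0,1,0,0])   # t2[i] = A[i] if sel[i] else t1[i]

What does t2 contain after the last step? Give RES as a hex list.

RES = [ 0xdc  0x3a  0xc0  0x54  0xeb  0xdc  0x8c  0xeb ]

t0 = [0xb0, 0xc0, 0x54, 0x3a, 0xdc, 0xad, 0xeb, 0x8c]
t1 = [0xdc, 0x3a, 0xad, 0xdc, 0xeb, 0xad, 0x8c, 0xeb]
t2 = [0xdc, 0x3a, 0xc0, 0x54, 0xeb, 0xdc, 0x8c, 0xeb]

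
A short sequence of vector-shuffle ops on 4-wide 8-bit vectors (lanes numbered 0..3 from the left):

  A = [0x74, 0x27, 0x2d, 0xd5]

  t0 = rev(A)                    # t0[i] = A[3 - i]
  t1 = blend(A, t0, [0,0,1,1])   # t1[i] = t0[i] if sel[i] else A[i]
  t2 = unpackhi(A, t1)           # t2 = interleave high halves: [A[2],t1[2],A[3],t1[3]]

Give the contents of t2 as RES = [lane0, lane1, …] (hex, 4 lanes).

  t0: d5 2d 27 74
  t1: 74 27 27 74
  t2: 2d 27 d5 74

RES = [ 0x2d  0x27  0xd5  0x74 ]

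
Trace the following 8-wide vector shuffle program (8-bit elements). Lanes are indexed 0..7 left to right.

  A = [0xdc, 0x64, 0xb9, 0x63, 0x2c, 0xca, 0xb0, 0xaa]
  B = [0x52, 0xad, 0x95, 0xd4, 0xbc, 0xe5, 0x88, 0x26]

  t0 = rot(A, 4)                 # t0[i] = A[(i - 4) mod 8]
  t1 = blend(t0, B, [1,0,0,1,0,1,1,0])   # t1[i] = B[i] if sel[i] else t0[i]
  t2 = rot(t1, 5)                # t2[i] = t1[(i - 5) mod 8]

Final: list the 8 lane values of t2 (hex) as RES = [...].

t0 = [0x2c, 0xca, 0xb0, 0xaa, 0xdc, 0x64, 0xb9, 0x63]
t1 = [0x52, 0xca, 0xb0, 0xd4, 0xdc, 0xe5, 0x88, 0x63]
t2 = [0xd4, 0xdc, 0xe5, 0x88, 0x63, 0x52, 0xca, 0xb0]

RES = [0xd4, 0xdc, 0xe5, 0x88, 0x63, 0x52, 0xca, 0xb0]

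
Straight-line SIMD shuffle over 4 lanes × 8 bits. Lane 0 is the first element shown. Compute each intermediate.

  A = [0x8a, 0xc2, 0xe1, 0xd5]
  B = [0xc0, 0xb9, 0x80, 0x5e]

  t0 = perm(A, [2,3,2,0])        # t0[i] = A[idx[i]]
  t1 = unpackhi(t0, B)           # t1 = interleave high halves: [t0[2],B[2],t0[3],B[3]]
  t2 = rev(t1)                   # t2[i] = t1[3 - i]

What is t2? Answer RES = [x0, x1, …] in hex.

RES = [0x5e, 0x8a, 0x80, 0xe1]

t0 = [0xe1, 0xd5, 0xe1, 0x8a]
t1 = [0xe1, 0x80, 0x8a, 0x5e]
t2 = [0x5e, 0x8a, 0x80, 0xe1]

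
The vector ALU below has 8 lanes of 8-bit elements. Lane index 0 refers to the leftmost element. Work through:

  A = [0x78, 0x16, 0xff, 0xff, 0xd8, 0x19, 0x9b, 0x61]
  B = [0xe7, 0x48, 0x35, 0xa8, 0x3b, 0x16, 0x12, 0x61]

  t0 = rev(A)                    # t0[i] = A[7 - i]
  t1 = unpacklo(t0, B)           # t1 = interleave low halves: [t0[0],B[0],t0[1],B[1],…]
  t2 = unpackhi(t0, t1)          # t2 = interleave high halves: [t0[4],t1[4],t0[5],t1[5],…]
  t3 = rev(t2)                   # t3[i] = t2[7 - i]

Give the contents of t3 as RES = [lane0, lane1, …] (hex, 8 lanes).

t0 = [0x61, 0x9b, 0x19, 0xd8, 0xff, 0xff, 0x16, 0x78]
t1 = [0x61, 0xe7, 0x9b, 0x48, 0x19, 0x35, 0xd8, 0xa8]
t2 = [0xff, 0x19, 0xff, 0x35, 0x16, 0xd8, 0x78, 0xa8]
t3 = [0xa8, 0x78, 0xd8, 0x16, 0x35, 0xff, 0x19, 0xff]

RES = [0xa8, 0x78, 0xd8, 0x16, 0x35, 0xff, 0x19, 0xff]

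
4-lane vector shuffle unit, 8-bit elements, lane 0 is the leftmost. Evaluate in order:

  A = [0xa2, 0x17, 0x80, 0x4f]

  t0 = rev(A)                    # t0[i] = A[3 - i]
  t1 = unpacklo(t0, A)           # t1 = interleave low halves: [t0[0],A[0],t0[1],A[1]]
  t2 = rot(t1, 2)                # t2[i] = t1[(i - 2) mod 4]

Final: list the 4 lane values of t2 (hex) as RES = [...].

  t0: 4f 80 17 a2
  t1: 4f a2 80 17
  t2: 80 17 4f a2

RES = [ 0x80  0x17  0x4f  0xa2 ]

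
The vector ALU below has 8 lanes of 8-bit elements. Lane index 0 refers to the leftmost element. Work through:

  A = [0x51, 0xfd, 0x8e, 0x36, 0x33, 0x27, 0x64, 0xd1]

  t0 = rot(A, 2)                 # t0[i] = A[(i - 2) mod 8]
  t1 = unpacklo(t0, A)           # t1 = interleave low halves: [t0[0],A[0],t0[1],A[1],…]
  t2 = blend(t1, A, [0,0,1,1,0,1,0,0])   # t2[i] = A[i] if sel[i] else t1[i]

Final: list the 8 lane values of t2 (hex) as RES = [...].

RES = [ 0x64  0x51  0x8e  0x36  0x51  0x27  0xfd  0x36 ]

→ t0 |64|d1|51|fd|8e|36|33|27|
→ t1 |64|51|d1|fd|51|8e|fd|36|
→ t2 |64|51|8e|36|51|27|fd|36|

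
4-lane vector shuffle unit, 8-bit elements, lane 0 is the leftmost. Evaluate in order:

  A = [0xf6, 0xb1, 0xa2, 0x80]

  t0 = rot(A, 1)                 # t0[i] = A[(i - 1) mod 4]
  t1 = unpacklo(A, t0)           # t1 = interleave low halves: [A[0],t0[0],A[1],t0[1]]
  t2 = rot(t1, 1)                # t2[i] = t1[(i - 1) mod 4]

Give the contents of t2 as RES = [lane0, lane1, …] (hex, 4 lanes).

RES = [0xf6, 0xf6, 0x80, 0xb1]

  t0: 80 f6 b1 a2
  t1: f6 80 b1 f6
  t2: f6 f6 80 b1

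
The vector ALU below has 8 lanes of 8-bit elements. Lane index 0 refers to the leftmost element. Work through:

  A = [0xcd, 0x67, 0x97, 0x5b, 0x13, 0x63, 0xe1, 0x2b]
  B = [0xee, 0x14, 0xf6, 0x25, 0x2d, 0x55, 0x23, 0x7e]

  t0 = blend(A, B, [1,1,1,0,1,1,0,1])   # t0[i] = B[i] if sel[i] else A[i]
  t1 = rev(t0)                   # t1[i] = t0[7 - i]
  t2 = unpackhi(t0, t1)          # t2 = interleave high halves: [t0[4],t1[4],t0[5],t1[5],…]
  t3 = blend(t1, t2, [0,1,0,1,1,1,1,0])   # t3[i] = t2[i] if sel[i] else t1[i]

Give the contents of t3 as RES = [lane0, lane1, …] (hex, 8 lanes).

t0 = [0xee, 0x14, 0xf6, 0x5b, 0x2d, 0x55, 0xe1, 0x7e]
t1 = [0x7e, 0xe1, 0x55, 0x2d, 0x5b, 0xf6, 0x14, 0xee]
t2 = [0x2d, 0x5b, 0x55, 0xf6, 0xe1, 0x14, 0x7e, 0xee]
t3 = [0x7e, 0x5b, 0x55, 0xf6, 0xe1, 0x14, 0x7e, 0xee]

RES = [0x7e, 0x5b, 0x55, 0xf6, 0xe1, 0x14, 0x7e, 0xee]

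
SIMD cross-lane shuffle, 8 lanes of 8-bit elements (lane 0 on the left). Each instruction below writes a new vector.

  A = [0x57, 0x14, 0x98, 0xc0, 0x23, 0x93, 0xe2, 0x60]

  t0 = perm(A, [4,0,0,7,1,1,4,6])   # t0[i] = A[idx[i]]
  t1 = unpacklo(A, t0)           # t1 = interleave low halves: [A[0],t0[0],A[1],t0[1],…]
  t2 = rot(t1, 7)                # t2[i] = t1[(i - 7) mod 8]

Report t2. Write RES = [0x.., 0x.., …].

→ t0 |23|57|57|60|14|14|23|e2|
→ t1 |57|23|14|57|98|57|c0|60|
→ t2 |23|14|57|98|57|c0|60|57|

RES = [ 0x23  0x14  0x57  0x98  0x57  0xc0  0x60  0x57 ]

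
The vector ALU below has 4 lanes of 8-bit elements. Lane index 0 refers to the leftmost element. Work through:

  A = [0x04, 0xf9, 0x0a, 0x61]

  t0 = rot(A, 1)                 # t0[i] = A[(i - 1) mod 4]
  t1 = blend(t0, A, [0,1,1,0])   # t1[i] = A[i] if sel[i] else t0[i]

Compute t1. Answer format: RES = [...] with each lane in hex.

RES = [0x61, 0xf9, 0x0a, 0x0a]

→ t0 |61|04|f9|0a|
→ t1 |61|f9|0a|0a|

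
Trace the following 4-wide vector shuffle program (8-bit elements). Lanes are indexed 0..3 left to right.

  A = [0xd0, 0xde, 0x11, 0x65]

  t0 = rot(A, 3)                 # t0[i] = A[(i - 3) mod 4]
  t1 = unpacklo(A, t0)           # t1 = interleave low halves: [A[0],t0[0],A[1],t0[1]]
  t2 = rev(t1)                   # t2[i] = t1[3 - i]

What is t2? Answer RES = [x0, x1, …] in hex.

RES = [0x11, 0xde, 0xde, 0xd0]

t0 = [0xde, 0x11, 0x65, 0xd0]
t1 = [0xd0, 0xde, 0xde, 0x11]
t2 = [0x11, 0xde, 0xde, 0xd0]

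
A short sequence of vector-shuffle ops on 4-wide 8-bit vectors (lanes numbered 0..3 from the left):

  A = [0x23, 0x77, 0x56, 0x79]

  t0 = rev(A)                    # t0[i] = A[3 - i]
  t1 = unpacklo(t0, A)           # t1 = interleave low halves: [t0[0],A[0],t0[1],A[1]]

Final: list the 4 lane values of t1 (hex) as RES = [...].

RES = [0x79, 0x23, 0x56, 0x77]

  t0: 79 56 77 23
  t1: 79 23 56 77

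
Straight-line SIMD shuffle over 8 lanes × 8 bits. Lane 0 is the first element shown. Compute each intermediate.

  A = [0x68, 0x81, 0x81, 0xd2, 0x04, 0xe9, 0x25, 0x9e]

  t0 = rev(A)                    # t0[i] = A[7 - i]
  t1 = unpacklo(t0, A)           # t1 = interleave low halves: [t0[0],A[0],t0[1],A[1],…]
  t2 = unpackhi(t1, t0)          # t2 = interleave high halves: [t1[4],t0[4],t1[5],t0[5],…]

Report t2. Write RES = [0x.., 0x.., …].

RES = [0xe9, 0xd2, 0x81, 0x81, 0x04, 0x81, 0xd2, 0x68]

t0 = [0x9e, 0x25, 0xe9, 0x04, 0xd2, 0x81, 0x81, 0x68]
t1 = [0x9e, 0x68, 0x25, 0x81, 0xe9, 0x81, 0x04, 0xd2]
t2 = [0xe9, 0xd2, 0x81, 0x81, 0x04, 0x81, 0xd2, 0x68]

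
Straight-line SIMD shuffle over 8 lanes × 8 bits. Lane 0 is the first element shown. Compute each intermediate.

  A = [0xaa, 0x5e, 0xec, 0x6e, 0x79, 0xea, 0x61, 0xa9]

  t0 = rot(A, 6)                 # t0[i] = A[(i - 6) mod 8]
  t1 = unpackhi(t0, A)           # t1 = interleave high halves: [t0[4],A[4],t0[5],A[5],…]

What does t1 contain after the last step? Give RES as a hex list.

  t0: ec 6e 79 ea 61 a9 aa 5e
  t1: 61 79 a9 ea aa 61 5e a9

RES = [ 0x61  0x79  0xa9  0xea  0xaa  0x61  0x5e  0xa9 ]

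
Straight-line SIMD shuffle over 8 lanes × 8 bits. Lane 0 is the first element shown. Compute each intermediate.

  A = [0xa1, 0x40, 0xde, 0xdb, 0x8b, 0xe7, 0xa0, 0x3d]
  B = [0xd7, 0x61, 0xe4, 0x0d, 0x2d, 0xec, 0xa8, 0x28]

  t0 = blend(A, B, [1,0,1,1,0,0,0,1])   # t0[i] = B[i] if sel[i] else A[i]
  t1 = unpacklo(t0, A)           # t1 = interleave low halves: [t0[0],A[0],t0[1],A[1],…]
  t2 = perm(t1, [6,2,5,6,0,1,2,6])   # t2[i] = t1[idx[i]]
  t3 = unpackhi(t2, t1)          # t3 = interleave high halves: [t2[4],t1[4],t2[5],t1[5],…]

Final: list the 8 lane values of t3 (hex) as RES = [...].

t0 = [0xd7, 0x40, 0xe4, 0x0d, 0x8b, 0xe7, 0xa0, 0x28]
t1 = [0xd7, 0xa1, 0x40, 0x40, 0xe4, 0xde, 0x0d, 0xdb]
t2 = [0x0d, 0x40, 0xde, 0x0d, 0xd7, 0xa1, 0x40, 0x0d]
t3 = [0xd7, 0xe4, 0xa1, 0xde, 0x40, 0x0d, 0x0d, 0xdb]

RES = [0xd7, 0xe4, 0xa1, 0xde, 0x40, 0x0d, 0x0d, 0xdb]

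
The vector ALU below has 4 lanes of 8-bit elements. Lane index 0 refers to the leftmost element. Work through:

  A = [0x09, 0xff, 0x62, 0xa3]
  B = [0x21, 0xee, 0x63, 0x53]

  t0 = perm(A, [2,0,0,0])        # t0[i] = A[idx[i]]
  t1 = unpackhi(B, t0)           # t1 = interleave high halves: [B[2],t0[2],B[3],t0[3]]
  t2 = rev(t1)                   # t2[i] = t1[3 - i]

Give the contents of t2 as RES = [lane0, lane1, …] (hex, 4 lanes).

RES = [ 0x09  0x53  0x09  0x63 ]

→ t0 |62|09|09|09|
→ t1 |63|09|53|09|
→ t2 |09|53|09|63|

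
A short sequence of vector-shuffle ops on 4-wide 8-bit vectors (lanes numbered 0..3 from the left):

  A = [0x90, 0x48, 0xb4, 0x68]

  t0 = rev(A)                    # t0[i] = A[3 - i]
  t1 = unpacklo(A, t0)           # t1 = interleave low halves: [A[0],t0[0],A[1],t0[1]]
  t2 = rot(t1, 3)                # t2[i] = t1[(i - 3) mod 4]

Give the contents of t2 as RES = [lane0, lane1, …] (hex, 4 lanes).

RES = [ 0x68  0x48  0xb4  0x90 ]

→ t0 |68|b4|48|90|
→ t1 |90|68|48|b4|
→ t2 |68|48|b4|90|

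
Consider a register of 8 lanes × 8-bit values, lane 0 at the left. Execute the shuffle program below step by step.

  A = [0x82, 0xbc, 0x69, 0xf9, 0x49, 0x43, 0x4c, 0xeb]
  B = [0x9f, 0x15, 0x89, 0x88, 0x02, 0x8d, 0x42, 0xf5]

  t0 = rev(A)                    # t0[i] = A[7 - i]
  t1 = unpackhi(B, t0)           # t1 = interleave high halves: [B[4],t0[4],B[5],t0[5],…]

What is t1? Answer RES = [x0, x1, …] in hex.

t0 = [0xeb, 0x4c, 0x43, 0x49, 0xf9, 0x69, 0xbc, 0x82]
t1 = [0x02, 0xf9, 0x8d, 0x69, 0x42, 0xbc, 0xf5, 0x82]

RES = [0x02, 0xf9, 0x8d, 0x69, 0x42, 0xbc, 0xf5, 0x82]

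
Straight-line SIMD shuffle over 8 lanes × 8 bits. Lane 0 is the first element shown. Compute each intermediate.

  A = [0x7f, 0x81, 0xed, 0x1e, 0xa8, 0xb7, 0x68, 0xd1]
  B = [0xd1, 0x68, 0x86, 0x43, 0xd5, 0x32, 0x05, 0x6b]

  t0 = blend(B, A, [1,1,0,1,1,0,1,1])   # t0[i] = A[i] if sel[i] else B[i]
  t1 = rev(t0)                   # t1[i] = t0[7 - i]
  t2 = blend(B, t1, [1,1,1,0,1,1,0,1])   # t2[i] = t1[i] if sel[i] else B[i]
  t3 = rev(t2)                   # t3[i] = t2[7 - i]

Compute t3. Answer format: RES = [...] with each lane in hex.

→ t0 |7f|81|86|1e|a8|32|68|d1|
→ t1 |d1|68|32|a8|1e|86|81|7f|
→ t2 |d1|68|32|43|1e|86|05|7f|
→ t3 |7f|05|86|1e|43|32|68|d1|

RES = [ 0x7f  0x05  0x86  0x1e  0x43  0x32  0x68  0xd1 ]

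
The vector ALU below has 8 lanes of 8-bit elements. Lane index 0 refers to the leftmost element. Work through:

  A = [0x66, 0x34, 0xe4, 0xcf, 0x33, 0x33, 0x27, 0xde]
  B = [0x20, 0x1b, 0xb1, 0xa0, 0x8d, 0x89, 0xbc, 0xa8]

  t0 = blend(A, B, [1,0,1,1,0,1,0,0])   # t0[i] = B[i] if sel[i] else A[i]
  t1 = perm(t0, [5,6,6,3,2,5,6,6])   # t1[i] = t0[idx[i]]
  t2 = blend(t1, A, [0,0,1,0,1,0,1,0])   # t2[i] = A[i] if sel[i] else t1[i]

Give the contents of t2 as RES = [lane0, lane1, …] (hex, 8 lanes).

  t0: 20 34 b1 a0 33 89 27 de
  t1: 89 27 27 a0 b1 89 27 27
  t2: 89 27 e4 a0 33 89 27 27

RES = [0x89, 0x27, 0xe4, 0xa0, 0x33, 0x89, 0x27, 0x27]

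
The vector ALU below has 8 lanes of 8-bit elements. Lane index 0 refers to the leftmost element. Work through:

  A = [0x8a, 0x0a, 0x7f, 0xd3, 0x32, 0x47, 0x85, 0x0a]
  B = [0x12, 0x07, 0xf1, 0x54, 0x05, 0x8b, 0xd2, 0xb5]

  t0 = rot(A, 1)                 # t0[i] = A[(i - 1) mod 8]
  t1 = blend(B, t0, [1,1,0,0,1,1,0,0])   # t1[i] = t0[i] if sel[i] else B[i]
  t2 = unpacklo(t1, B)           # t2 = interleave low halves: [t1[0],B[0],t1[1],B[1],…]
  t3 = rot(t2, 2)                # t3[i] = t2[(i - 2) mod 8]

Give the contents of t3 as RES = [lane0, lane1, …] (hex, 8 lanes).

t0 = [0x0a, 0x8a, 0x0a, 0x7f, 0xd3, 0x32, 0x47, 0x85]
t1 = [0x0a, 0x8a, 0xf1, 0x54, 0xd3, 0x32, 0xd2, 0xb5]
t2 = [0x0a, 0x12, 0x8a, 0x07, 0xf1, 0xf1, 0x54, 0x54]
t3 = [0x54, 0x54, 0x0a, 0x12, 0x8a, 0x07, 0xf1, 0xf1]

RES = [ 0x54  0x54  0x0a  0x12  0x8a  0x07  0xf1  0xf1 ]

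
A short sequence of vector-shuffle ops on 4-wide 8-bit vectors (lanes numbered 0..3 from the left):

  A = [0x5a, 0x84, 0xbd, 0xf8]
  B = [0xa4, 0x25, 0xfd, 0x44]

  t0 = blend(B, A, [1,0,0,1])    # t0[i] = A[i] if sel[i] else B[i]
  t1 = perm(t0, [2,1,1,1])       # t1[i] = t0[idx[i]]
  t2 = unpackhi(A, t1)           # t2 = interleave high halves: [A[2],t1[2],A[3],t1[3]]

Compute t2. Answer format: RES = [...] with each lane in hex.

RES = [ 0xbd  0x25  0xf8  0x25 ]

→ t0 |5a|25|fd|f8|
→ t1 |fd|25|25|25|
→ t2 |bd|25|f8|25|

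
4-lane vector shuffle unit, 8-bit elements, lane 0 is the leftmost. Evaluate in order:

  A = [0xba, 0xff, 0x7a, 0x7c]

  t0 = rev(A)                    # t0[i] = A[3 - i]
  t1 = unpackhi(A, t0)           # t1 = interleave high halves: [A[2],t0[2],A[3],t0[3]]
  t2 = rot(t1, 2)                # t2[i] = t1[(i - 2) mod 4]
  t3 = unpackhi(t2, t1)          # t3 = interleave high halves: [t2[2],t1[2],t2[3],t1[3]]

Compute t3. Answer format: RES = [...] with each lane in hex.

RES = [ 0x7a  0x7c  0xff  0xba ]

  t0: 7c 7a ff ba
  t1: 7a ff 7c ba
  t2: 7c ba 7a ff
  t3: 7a 7c ff ba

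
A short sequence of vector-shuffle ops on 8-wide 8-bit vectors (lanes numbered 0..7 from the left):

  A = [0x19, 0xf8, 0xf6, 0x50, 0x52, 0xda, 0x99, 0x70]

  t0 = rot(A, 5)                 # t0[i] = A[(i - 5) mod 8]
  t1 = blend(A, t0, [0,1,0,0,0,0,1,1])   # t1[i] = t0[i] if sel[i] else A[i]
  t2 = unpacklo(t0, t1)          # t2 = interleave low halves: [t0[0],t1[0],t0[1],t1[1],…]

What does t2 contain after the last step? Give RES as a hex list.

  t0: 50 52 da 99 70 19 f8 f6
  t1: 19 52 f6 50 52 da f8 f6
  t2: 50 19 52 52 da f6 99 50

RES = [0x50, 0x19, 0x52, 0x52, 0xda, 0xf6, 0x99, 0x50]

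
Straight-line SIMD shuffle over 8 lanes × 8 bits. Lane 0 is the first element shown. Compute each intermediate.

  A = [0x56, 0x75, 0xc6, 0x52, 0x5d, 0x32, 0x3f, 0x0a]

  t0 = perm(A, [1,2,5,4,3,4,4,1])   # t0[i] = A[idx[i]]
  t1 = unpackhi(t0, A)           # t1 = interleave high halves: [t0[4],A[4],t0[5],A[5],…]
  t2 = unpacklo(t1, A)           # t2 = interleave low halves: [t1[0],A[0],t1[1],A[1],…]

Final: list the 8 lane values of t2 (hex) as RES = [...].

→ t0 |75|c6|32|5d|52|5d|5d|75|
→ t1 |52|5d|5d|32|5d|3f|75|0a|
→ t2 |52|56|5d|75|5d|c6|32|52|

RES = [0x52, 0x56, 0x5d, 0x75, 0x5d, 0xc6, 0x32, 0x52]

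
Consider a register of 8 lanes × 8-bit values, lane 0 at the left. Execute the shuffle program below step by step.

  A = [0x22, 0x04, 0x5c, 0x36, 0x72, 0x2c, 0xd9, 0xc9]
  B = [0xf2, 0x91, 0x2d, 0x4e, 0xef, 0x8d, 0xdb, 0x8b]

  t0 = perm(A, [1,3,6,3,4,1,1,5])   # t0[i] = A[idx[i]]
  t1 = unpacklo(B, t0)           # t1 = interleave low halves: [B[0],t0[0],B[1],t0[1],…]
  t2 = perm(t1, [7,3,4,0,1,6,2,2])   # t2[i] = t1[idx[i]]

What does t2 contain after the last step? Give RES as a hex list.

t0 = [0x04, 0x36, 0xd9, 0x36, 0x72, 0x04, 0x04, 0x2c]
t1 = [0xf2, 0x04, 0x91, 0x36, 0x2d, 0xd9, 0x4e, 0x36]
t2 = [0x36, 0x36, 0x2d, 0xf2, 0x04, 0x4e, 0x91, 0x91]

RES = [ 0x36  0x36  0x2d  0xf2  0x04  0x4e  0x91  0x91 ]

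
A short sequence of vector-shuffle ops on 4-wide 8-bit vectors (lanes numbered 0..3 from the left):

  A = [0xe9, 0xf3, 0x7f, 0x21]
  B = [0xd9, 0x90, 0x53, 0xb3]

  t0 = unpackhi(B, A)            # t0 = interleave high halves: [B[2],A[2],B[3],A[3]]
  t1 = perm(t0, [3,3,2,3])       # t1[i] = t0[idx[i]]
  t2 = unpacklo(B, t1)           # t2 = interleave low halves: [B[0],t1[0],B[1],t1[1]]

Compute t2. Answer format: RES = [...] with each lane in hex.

RES = [ 0xd9  0x21  0x90  0x21 ]

  t0: 53 7f b3 21
  t1: 21 21 b3 21
  t2: d9 21 90 21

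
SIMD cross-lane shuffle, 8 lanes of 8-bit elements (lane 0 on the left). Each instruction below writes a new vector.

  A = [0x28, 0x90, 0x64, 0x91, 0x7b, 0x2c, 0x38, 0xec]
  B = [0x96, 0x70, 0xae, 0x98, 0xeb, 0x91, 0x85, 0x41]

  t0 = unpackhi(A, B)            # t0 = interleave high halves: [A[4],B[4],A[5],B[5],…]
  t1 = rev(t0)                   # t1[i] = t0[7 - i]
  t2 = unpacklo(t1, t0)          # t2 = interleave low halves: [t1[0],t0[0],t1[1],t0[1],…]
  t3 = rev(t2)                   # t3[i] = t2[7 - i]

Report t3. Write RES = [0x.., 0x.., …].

RES = [ 0x91  0x38  0x2c  0x85  0xeb  0xec  0x7b  0x41 ]

  t0: 7b eb 2c 91 38 85 ec 41
  t1: 41 ec 85 38 91 2c eb 7b
  t2: 41 7b ec eb 85 2c 38 91
  t3: 91 38 2c 85 eb ec 7b 41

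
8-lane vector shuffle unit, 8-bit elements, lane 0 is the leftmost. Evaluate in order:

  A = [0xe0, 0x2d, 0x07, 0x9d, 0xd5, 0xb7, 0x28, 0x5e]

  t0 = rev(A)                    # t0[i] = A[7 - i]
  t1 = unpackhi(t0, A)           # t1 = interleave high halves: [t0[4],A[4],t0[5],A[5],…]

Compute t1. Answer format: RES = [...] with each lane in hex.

→ t0 |5e|28|b7|d5|9d|07|2d|e0|
→ t1 |9d|d5|07|b7|2d|28|e0|5e|

RES = [0x9d, 0xd5, 0x07, 0xb7, 0x2d, 0x28, 0xe0, 0x5e]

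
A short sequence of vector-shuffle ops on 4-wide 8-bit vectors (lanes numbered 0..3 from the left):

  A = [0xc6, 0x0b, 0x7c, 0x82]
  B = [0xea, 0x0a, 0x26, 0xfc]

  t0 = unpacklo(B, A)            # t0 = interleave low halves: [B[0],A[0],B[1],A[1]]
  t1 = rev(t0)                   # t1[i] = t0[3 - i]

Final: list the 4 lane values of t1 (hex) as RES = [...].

  t0: ea c6 0a 0b
  t1: 0b 0a c6 ea

RES = [0x0b, 0x0a, 0xc6, 0xea]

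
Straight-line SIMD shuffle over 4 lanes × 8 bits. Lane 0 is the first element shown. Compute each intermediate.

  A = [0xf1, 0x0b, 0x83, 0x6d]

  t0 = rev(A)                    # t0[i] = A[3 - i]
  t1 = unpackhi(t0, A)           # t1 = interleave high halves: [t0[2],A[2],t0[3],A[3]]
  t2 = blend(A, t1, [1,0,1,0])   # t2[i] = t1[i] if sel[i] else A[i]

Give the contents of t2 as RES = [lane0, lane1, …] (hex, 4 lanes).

RES = [0x0b, 0x0b, 0xf1, 0x6d]

t0 = [0x6d, 0x83, 0x0b, 0xf1]
t1 = [0x0b, 0x83, 0xf1, 0x6d]
t2 = [0x0b, 0x0b, 0xf1, 0x6d]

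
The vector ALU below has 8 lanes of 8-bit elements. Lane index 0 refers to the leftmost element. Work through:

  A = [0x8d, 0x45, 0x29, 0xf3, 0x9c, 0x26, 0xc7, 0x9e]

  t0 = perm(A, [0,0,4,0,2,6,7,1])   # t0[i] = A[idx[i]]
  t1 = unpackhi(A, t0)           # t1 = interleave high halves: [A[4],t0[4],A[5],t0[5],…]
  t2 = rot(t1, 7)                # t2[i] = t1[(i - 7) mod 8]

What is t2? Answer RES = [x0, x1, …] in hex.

  t0: 8d 8d 9c 8d 29 c7 9e 45
  t1: 9c 29 26 c7 c7 9e 9e 45
  t2: 29 26 c7 c7 9e 9e 45 9c

RES = [ 0x29  0x26  0xc7  0xc7  0x9e  0x9e  0x45  0x9c ]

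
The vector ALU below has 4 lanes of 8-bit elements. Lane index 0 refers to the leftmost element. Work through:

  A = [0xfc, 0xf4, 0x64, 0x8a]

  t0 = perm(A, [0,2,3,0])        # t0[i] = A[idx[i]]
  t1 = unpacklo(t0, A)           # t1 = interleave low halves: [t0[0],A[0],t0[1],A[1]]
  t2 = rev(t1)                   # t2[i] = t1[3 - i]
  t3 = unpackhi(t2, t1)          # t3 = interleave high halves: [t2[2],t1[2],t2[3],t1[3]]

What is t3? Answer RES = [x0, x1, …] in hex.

RES = [ 0xfc  0x64  0xfc  0xf4 ]

t0 = [0xfc, 0x64, 0x8a, 0xfc]
t1 = [0xfc, 0xfc, 0x64, 0xf4]
t2 = [0xf4, 0x64, 0xfc, 0xfc]
t3 = [0xfc, 0x64, 0xfc, 0xf4]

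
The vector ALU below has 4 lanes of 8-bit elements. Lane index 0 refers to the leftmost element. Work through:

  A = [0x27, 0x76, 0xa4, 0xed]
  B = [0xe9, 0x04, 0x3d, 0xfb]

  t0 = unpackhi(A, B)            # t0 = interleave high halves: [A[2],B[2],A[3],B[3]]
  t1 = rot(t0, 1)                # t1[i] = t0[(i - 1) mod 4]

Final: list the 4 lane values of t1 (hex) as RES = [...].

t0 = [0xa4, 0x3d, 0xed, 0xfb]
t1 = [0xfb, 0xa4, 0x3d, 0xed]

RES = [ 0xfb  0xa4  0x3d  0xed ]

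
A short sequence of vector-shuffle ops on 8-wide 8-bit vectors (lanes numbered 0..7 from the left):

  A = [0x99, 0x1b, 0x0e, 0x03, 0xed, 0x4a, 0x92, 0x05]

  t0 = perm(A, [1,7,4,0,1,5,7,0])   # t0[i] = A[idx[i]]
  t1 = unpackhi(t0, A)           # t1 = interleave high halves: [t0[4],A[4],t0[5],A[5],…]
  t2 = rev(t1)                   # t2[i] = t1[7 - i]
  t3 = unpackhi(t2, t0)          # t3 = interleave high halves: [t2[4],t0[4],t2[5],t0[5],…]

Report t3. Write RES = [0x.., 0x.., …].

  t0: 1b 05 ed 99 1b 4a 05 99
  t1: 1b ed 4a 4a 05 92 99 05
  t2: 05 99 92 05 4a 4a ed 1b
  t3: 4a 1b 4a 4a ed 05 1b 99

RES = [ 0x4a  0x1b  0x4a  0x4a  0xed  0x05  0x1b  0x99 ]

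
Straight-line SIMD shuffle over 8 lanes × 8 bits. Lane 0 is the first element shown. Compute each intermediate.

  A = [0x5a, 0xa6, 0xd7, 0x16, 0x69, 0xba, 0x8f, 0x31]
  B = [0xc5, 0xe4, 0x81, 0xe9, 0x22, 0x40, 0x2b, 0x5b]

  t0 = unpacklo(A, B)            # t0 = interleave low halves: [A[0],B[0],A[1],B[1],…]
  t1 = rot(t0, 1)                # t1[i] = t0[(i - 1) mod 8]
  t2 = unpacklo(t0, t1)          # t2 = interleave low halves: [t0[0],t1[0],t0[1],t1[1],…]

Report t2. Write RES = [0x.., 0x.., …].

t0 = [0x5a, 0xc5, 0xa6, 0xe4, 0xd7, 0x81, 0x16, 0xe9]
t1 = [0xe9, 0x5a, 0xc5, 0xa6, 0xe4, 0xd7, 0x81, 0x16]
t2 = [0x5a, 0xe9, 0xc5, 0x5a, 0xa6, 0xc5, 0xe4, 0xa6]

RES = [ 0x5a  0xe9  0xc5  0x5a  0xa6  0xc5  0xe4  0xa6 ]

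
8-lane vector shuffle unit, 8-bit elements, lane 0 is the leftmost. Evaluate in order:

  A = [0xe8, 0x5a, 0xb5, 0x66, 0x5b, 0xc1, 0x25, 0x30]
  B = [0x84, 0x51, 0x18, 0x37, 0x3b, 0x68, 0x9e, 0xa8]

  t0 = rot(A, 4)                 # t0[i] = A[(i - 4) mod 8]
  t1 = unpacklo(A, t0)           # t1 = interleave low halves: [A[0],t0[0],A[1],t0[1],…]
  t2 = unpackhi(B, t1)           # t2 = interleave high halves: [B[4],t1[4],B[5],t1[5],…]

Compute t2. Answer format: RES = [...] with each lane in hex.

  t0: 5b c1 25 30 e8 5a b5 66
  t1: e8 5b 5a c1 b5 25 66 30
  t2: 3b b5 68 25 9e 66 a8 30

RES = [ 0x3b  0xb5  0x68  0x25  0x9e  0x66  0xa8  0x30 ]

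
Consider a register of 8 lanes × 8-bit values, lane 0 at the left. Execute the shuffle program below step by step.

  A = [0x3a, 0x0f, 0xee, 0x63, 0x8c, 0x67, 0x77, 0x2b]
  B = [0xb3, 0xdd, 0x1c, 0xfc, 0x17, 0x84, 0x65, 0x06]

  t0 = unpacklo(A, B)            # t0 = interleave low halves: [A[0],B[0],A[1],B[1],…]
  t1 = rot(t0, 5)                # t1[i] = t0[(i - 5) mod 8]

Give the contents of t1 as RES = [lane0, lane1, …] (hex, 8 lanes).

RES = [0xdd, 0xee, 0x1c, 0x63, 0xfc, 0x3a, 0xb3, 0x0f]

→ t0 |3a|b3|0f|dd|ee|1c|63|fc|
→ t1 |dd|ee|1c|63|fc|3a|b3|0f|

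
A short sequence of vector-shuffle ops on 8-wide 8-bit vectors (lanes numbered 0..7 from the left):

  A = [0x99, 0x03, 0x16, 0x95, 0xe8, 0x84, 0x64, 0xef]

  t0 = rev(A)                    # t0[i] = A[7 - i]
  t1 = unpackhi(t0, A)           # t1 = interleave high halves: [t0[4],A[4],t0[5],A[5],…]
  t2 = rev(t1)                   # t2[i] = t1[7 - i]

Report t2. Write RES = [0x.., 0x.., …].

  t0: ef 64 84 e8 95 16 03 99
  t1: 95 e8 16 84 03 64 99 ef
  t2: ef 99 64 03 84 16 e8 95

RES = [ 0xef  0x99  0x64  0x03  0x84  0x16  0xe8  0x95 ]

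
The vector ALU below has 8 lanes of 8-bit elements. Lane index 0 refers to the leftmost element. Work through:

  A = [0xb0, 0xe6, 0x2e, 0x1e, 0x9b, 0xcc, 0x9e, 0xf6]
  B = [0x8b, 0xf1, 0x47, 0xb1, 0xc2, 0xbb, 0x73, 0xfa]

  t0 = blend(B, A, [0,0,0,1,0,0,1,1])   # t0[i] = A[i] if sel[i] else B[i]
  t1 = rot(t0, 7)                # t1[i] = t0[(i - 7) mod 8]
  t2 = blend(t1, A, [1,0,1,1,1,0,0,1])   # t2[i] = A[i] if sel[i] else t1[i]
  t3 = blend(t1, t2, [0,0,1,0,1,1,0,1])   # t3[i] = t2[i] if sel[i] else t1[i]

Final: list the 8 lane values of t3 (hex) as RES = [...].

t0 = [0x8b, 0xf1, 0x47, 0x1e, 0xc2, 0xbb, 0x9e, 0xf6]
t1 = [0xf1, 0x47, 0x1e, 0xc2, 0xbb, 0x9e, 0xf6, 0x8b]
t2 = [0xb0, 0x47, 0x2e, 0x1e, 0x9b, 0x9e, 0xf6, 0xf6]
t3 = [0xf1, 0x47, 0x2e, 0xc2, 0x9b, 0x9e, 0xf6, 0xf6]

RES = [ 0xf1  0x47  0x2e  0xc2  0x9b  0x9e  0xf6  0xf6 ]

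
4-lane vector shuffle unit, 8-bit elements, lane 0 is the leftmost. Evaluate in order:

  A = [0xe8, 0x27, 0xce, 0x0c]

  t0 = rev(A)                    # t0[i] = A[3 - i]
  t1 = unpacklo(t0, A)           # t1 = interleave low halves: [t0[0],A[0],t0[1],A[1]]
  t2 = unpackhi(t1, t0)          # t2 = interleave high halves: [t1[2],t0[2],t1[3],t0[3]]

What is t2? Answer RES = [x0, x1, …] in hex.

→ t0 |0c|ce|27|e8|
→ t1 |0c|e8|ce|27|
→ t2 |ce|27|27|e8|

RES = [0xce, 0x27, 0x27, 0xe8]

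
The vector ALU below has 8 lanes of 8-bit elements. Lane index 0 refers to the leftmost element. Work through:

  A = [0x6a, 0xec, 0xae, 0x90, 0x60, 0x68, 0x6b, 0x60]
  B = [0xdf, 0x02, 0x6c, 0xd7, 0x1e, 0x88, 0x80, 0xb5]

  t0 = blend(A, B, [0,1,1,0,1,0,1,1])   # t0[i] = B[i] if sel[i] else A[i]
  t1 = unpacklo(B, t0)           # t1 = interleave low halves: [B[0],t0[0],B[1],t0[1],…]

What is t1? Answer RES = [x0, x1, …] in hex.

RES = [0xdf, 0x6a, 0x02, 0x02, 0x6c, 0x6c, 0xd7, 0x90]

→ t0 |6a|02|6c|90|1e|68|80|b5|
→ t1 |df|6a|02|02|6c|6c|d7|90|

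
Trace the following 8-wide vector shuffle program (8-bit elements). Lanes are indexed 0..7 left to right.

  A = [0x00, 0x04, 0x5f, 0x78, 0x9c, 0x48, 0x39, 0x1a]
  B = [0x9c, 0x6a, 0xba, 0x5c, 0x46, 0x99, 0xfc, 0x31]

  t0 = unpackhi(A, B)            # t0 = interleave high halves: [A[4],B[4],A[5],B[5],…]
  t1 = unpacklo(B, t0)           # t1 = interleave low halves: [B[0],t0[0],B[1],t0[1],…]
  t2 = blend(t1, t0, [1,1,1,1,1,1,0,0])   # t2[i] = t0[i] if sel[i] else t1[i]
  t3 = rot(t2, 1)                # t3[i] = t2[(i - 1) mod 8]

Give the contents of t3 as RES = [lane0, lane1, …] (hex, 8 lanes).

RES = [ 0x99  0x9c  0x46  0x48  0x99  0x39  0xfc  0x5c ]

t0 = [0x9c, 0x46, 0x48, 0x99, 0x39, 0xfc, 0x1a, 0x31]
t1 = [0x9c, 0x9c, 0x6a, 0x46, 0xba, 0x48, 0x5c, 0x99]
t2 = [0x9c, 0x46, 0x48, 0x99, 0x39, 0xfc, 0x5c, 0x99]
t3 = [0x99, 0x9c, 0x46, 0x48, 0x99, 0x39, 0xfc, 0x5c]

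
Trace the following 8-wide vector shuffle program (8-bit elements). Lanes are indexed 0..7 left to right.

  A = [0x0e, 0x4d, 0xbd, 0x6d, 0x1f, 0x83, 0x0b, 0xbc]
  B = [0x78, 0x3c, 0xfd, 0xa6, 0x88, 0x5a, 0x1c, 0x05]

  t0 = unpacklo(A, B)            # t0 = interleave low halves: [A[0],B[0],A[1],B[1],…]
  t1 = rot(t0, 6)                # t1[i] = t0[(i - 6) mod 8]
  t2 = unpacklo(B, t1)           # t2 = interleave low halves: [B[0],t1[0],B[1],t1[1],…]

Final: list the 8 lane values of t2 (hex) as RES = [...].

RES = [ 0x78  0x4d  0x3c  0x3c  0xfd  0xbd  0xa6  0xfd ]

→ t0 |0e|78|4d|3c|bd|fd|6d|a6|
→ t1 |4d|3c|bd|fd|6d|a6|0e|78|
→ t2 |78|4d|3c|3c|fd|bd|a6|fd|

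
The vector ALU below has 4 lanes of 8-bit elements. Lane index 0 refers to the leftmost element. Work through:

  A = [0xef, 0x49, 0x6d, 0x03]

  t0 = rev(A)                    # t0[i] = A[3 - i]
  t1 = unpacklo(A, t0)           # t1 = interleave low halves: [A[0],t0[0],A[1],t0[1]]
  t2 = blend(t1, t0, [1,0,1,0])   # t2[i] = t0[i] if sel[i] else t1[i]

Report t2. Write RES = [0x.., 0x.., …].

RES = [ 0x03  0x03  0x49  0x6d ]

  t0: 03 6d 49 ef
  t1: ef 03 49 6d
  t2: 03 03 49 6d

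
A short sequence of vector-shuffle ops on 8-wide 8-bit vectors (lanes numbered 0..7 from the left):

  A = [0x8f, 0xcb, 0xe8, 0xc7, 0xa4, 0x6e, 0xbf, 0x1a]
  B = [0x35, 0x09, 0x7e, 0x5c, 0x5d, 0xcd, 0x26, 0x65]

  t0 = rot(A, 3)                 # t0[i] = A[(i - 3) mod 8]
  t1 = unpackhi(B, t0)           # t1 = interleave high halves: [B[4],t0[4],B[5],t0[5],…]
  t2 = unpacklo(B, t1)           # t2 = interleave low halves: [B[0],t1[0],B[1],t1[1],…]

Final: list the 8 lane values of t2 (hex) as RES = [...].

RES = [ 0x35  0x5d  0x09  0xcb  0x7e  0xcd  0x5c  0xe8 ]

t0 = [0x6e, 0xbf, 0x1a, 0x8f, 0xcb, 0xe8, 0xc7, 0xa4]
t1 = [0x5d, 0xcb, 0xcd, 0xe8, 0x26, 0xc7, 0x65, 0xa4]
t2 = [0x35, 0x5d, 0x09, 0xcb, 0x7e, 0xcd, 0x5c, 0xe8]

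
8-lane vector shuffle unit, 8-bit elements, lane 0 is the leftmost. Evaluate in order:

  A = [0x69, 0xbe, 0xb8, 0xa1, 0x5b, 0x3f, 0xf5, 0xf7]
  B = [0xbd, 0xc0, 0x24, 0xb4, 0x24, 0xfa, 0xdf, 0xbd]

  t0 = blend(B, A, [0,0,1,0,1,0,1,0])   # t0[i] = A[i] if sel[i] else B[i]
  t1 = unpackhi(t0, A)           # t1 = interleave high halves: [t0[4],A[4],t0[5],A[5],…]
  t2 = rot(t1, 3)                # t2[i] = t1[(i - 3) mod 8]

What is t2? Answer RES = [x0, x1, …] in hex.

  t0: bd c0 b8 b4 5b fa f5 bd
  t1: 5b 5b fa 3f f5 f5 bd f7
  t2: f5 bd f7 5b 5b fa 3f f5

RES = [ 0xf5  0xbd  0xf7  0x5b  0x5b  0xfa  0x3f  0xf5 ]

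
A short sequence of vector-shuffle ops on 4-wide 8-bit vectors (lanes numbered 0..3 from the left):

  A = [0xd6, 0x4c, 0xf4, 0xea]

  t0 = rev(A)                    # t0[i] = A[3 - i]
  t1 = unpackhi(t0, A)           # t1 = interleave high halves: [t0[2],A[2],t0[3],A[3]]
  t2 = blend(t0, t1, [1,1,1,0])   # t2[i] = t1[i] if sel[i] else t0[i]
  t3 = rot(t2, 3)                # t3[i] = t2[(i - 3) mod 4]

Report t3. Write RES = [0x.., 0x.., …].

→ t0 |ea|f4|4c|d6|
→ t1 |4c|f4|d6|ea|
→ t2 |4c|f4|d6|d6|
→ t3 |f4|d6|d6|4c|

RES = [ 0xf4  0xd6  0xd6  0x4c ]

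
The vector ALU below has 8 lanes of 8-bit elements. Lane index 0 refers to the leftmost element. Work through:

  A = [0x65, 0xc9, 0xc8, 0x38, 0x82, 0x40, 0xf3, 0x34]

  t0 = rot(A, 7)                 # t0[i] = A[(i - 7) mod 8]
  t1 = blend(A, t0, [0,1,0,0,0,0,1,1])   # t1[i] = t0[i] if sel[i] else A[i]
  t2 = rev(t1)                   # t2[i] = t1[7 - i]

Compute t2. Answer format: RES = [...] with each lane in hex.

→ t0 |c9|c8|38|82|40|f3|34|65|
→ t1 |65|c8|c8|38|82|40|34|65|
→ t2 |65|34|40|82|38|c8|c8|65|

RES = [ 0x65  0x34  0x40  0x82  0x38  0xc8  0xc8  0x65 ]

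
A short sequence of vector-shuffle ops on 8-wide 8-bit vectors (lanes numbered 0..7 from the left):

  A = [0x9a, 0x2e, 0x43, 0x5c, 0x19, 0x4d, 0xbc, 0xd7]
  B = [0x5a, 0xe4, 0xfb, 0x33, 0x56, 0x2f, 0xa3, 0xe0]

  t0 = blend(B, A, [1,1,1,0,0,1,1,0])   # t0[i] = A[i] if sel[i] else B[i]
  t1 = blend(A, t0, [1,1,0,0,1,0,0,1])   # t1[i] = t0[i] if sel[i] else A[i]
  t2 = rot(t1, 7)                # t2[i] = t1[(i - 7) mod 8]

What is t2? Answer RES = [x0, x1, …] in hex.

→ t0 |9a|2e|43|33|56|4d|bc|e0|
→ t1 |9a|2e|43|5c|56|4d|bc|e0|
→ t2 |2e|43|5c|56|4d|bc|e0|9a|

RES = [0x2e, 0x43, 0x5c, 0x56, 0x4d, 0xbc, 0xe0, 0x9a]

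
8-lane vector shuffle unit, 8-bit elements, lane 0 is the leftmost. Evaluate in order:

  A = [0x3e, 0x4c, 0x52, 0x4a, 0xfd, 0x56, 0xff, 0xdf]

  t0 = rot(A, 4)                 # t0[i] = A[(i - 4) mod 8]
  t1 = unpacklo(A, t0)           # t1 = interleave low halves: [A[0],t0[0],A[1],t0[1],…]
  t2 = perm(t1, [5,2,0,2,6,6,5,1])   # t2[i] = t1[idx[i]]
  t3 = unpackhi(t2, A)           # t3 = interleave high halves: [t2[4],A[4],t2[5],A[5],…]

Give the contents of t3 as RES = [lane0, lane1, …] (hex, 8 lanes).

  t0: fd 56 ff df 3e 4c 52 4a
  t1: 3e fd 4c 56 52 ff 4a df
  t2: ff 4c 3e 4c 4a 4a ff fd
  t3: 4a fd 4a 56 ff ff fd df

RES = [0x4a, 0xfd, 0x4a, 0x56, 0xff, 0xff, 0xfd, 0xdf]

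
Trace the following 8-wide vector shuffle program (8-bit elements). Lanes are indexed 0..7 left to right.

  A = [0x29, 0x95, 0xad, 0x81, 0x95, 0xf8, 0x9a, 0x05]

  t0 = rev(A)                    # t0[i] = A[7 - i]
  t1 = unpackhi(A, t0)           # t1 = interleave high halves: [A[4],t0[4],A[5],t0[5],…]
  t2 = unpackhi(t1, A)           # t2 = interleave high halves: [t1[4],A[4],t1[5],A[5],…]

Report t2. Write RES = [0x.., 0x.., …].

t0 = [0x05, 0x9a, 0xf8, 0x95, 0x81, 0xad, 0x95, 0x29]
t1 = [0x95, 0x81, 0xf8, 0xad, 0x9a, 0x95, 0x05, 0x29]
t2 = [0x9a, 0x95, 0x95, 0xf8, 0x05, 0x9a, 0x29, 0x05]

RES = [0x9a, 0x95, 0x95, 0xf8, 0x05, 0x9a, 0x29, 0x05]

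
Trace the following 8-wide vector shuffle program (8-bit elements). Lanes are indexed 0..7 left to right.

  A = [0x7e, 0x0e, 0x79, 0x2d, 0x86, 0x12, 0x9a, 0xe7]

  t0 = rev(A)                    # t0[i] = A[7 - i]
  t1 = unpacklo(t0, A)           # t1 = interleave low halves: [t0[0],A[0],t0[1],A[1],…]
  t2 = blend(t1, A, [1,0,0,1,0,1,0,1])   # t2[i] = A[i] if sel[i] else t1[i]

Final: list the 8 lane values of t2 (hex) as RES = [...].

RES = [ 0x7e  0x7e  0x9a  0x2d  0x12  0x12  0x86  0xe7 ]

t0 = [0xe7, 0x9a, 0x12, 0x86, 0x2d, 0x79, 0x0e, 0x7e]
t1 = [0xe7, 0x7e, 0x9a, 0x0e, 0x12, 0x79, 0x86, 0x2d]
t2 = [0x7e, 0x7e, 0x9a, 0x2d, 0x12, 0x12, 0x86, 0xe7]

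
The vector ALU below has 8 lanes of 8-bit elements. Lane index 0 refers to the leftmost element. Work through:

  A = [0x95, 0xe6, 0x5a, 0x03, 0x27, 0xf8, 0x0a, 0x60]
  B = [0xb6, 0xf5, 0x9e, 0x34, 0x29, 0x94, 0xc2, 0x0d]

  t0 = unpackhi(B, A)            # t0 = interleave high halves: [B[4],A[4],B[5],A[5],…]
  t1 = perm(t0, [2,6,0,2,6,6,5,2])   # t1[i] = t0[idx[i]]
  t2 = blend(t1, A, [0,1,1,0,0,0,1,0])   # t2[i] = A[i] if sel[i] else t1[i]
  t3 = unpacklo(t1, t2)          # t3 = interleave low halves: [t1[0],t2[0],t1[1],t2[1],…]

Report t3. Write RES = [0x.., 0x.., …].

  t0: 29 27 94 f8 c2 0a 0d 60
  t1: 94 0d 29 94 0d 0d 0a 94
  t2: 94 e6 5a 94 0d 0d 0a 94
  t3: 94 94 0d e6 29 5a 94 94

RES = [ 0x94  0x94  0x0d  0xe6  0x29  0x5a  0x94  0x94 ]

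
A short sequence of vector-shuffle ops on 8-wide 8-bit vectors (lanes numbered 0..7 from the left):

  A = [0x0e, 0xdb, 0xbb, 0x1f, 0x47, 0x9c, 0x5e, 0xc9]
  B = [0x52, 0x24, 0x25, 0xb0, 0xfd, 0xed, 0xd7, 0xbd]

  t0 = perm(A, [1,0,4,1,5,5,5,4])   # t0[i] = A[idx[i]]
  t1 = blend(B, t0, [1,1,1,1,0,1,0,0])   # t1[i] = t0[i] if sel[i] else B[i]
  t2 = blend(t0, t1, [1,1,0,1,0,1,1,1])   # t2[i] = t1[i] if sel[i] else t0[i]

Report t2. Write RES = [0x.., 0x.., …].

→ t0 |db|0e|47|db|9c|9c|9c|47|
→ t1 |db|0e|47|db|fd|9c|d7|bd|
→ t2 |db|0e|47|db|9c|9c|d7|bd|

RES = [0xdb, 0x0e, 0x47, 0xdb, 0x9c, 0x9c, 0xd7, 0xbd]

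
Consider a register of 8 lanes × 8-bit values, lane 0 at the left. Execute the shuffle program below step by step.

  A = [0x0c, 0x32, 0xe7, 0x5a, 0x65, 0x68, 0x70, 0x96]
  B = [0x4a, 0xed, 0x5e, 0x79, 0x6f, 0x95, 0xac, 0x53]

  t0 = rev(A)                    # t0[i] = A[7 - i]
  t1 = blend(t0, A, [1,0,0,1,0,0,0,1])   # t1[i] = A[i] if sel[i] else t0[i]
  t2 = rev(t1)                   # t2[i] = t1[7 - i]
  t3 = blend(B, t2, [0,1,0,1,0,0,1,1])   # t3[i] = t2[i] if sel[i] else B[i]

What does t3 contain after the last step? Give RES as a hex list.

→ t0 |96|70|68|65|5a|e7|32|0c|
→ t1 |0c|70|68|5a|5a|e7|32|96|
→ t2 |96|32|e7|5a|5a|68|70|0c|
→ t3 |4a|32|5e|5a|6f|95|70|0c|

RES = [0x4a, 0x32, 0x5e, 0x5a, 0x6f, 0x95, 0x70, 0x0c]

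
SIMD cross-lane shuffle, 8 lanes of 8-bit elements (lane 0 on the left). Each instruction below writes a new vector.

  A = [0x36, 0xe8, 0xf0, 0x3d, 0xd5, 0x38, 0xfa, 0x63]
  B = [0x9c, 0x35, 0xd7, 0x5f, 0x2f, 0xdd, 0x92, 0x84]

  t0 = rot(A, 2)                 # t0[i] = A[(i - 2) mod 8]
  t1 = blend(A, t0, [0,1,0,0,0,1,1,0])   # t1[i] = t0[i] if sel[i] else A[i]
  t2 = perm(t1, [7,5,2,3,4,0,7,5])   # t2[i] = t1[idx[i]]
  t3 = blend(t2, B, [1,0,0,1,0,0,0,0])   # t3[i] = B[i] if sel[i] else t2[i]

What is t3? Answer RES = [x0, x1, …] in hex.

RES = [ 0x9c  0x3d  0xf0  0x5f  0xd5  0x36  0x63  0x3d ]

t0 = [0xfa, 0x63, 0x36, 0xe8, 0xf0, 0x3d, 0xd5, 0x38]
t1 = [0x36, 0x63, 0xf0, 0x3d, 0xd5, 0x3d, 0xd5, 0x63]
t2 = [0x63, 0x3d, 0xf0, 0x3d, 0xd5, 0x36, 0x63, 0x3d]
t3 = [0x9c, 0x3d, 0xf0, 0x5f, 0xd5, 0x36, 0x63, 0x3d]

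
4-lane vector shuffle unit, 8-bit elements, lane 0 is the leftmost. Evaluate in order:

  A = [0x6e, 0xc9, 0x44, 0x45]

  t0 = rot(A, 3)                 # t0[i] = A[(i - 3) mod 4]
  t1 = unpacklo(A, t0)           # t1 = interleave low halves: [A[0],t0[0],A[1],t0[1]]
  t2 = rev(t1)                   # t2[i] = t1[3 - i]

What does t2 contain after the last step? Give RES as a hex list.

RES = [0x44, 0xc9, 0xc9, 0x6e]

  t0: c9 44 45 6e
  t1: 6e c9 c9 44
  t2: 44 c9 c9 6e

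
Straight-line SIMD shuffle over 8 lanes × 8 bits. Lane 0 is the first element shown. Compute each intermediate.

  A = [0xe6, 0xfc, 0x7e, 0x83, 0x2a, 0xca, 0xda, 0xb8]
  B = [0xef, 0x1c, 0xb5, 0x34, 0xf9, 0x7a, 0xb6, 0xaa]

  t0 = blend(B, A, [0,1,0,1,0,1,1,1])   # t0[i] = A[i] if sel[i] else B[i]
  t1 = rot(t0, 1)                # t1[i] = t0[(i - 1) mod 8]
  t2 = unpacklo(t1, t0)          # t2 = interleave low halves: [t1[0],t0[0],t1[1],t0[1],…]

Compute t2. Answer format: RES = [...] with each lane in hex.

→ t0 |ef|fc|b5|83|f9|ca|da|b8|
→ t1 |b8|ef|fc|b5|83|f9|ca|da|
→ t2 |b8|ef|ef|fc|fc|b5|b5|83|

RES = [ 0xb8  0xef  0xef  0xfc  0xfc  0xb5  0xb5  0x83 ]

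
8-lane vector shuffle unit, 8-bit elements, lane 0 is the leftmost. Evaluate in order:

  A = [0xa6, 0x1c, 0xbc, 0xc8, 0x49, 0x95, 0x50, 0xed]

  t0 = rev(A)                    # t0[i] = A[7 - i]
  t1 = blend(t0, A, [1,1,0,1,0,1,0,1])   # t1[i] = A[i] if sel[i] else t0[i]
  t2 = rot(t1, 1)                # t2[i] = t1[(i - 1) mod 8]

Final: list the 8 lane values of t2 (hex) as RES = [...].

RES = [0xed, 0xa6, 0x1c, 0x95, 0xc8, 0xc8, 0x95, 0x1c]

  t0: ed 50 95 49 c8 bc 1c a6
  t1: a6 1c 95 c8 c8 95 1c ed
  t2: ed a6 1c 95 c8 c8 95 1c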